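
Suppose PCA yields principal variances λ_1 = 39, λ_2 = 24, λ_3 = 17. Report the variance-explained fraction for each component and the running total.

Step 1 — total variance = trace(Sigma) = Σ λ_i = 39 + 24 + 17 = 80.

Step 2 — fraction explained by component i = λ_i / Σ λ:
  PC1: 39/80 = 0.4875
  PC2: 24/80 = 0.3
  PC3: 17/80 = 0.2125

Step 3 — cumulative fraction after k components = (λ_1 + ... + λ_k) / Σ λ:
  k = 1: 39/80 = 0.4875
  k = 2: (39 + 24)/80 = 63/80 = 0.7875
  k = 3: (39 + 24 + 17)/80 = 80/80 = 1

Summary (fraction, with percent):

explained: PC1 0.4875 (48.75%), PC2 0.3 (30%), PC3 0.2125 (21.25%);  cumulative: 0.4875, 0.7875, 1


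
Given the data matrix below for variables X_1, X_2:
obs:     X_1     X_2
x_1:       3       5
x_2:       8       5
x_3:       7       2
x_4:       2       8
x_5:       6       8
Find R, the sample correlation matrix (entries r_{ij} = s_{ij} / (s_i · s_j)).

Step 1 — column means:
  mean(X_1) = (3 + 8 + 7 + 2 + 6) / 5 = 26/5 = 5.2
  mean(X_2) = (5 + 5 + 2 + 8 + 8) / 5 = 28/5 = 5.6

Step 2 — sample variances and covariances s[i,j] = (1/(n-1)) · Σ_k (x_{k,i} - mean_i) · (x_{k,j} - mean_j), with n-1 = 4:
  s[X_1,X_1] = ((-2.2)·(-2.2) + (2.8)·(2.8) + (1.8)·(1.8) + (-3.2)·(-3.2) + (0.8)·(0.8)) / 4 = 26.8/4 = 6.7
  s[X_1,X_2] = ((-2.2)·(-0.6) + (2.8)·(-0.6) + (1.8)·(-3.6) + (-3.2)·(2.4) + (0.8)·(2.4)) / 4 = -12.6/4 = -3.15
  s[X_2,X_2] = ((-0.6)·(-0.6) + (-0.6)·(-0.6) + (-3.6)·(-3.6) + (2.4)·(2.4) + (2.4)·(2.4)) / 4 = 25.2/4 = 6.3
  Sample standard deviations s_i = √(s[i,i]):
  s(X_1) = √(6.7) = 2.5884
  s(X_2) = √(6.3) = 2.51

Step 3 — r_{ij} = s_{ij} / (s_i · s_j):
  r[X_1,X_1] = 1 (diagonal).
  r[X_1,X_2] = -3.15 / (2.5884 · 2.51) = -3.15 / 6.4969 = -0.4848
  r[X_2,X_2] = 1 (diagonal).

R is symmetric with unit diagonal. Assembling:

R = [[1, -0.4848],
 [-0.4848, 1]]


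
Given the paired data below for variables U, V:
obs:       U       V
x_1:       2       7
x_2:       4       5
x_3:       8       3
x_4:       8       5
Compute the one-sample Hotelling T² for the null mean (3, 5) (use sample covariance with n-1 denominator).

Step 1 — sample mean vector:
  mean(U) = (2 + 4 + 8 + 8) / 4 = 22/4 = 5.5
  mean(V) = (7 + 5 + 3 + 5) / 4 = 20/4 = 5
  x̄ = (5.5, 5),  deviation x̄ - mu_0 = (5.5, 5) - (3, 5) = (2.5, 0).

Step 2 — sample covariance matrix, S[i,j] = (1/(n-1)) · Σ_k (x_{k,i} - mean_i) · (x_{k,j} - mean_j), divisor n-1 = 3:
  S[U,U] = ((-3.5)·(-3.5) + (-1.5)·(-1.5) + (2.5)·(2.5) + (2.5)·(2.5)) / 3 = 27/3 = 9
  S[U,V] = ((-3.5)·(2) + (-1.5)·(0) + (2.5)·(-2) + (2.5)·(0)) / 3 = -12/3 = -4
  S[V,V] = ((2)·(2) + (0)·(0) + (-2)·(-2) + (0)·(0)) / 3 = 8/3 = 2.6667
  S = [[9, -4],
 [-4, 2.6667]].

Step 3 — invert S. det(S) = 9·2.6667 - (-4)² = 8.
  S^{-1} = (1/det) · [[d, -b], [-b, a]] = [[0.3333, 0.5],
 [0.5, 1.125]].

Step 4 — quadratic form (x̄ - mu_0)^T · S^{-1} · (x̄ - mu_0):
  S^{-1} · (x̄ - mu_0) = (0.8333, 1.25),
  (x̄ - mu_0)^T · [...] = (2.5)·(0.8333) + (0)·(1.25) = 2.0833.

Step 5 — scale by n: T² = 4 · 2.0833 = 8.3333.

T² ≈ 8.3333


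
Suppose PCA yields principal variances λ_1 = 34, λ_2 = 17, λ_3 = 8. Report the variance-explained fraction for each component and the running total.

Step 1 — total variance = trace(Sigma) = Σ λ_i = 34 + 17 + 8 = 59.

Step 2 — fraction explained by component i = λ_i / Σ λ:
  PC1: 34/59 = 0.5763
  PC2: 17/59 = 0.2881
  PC3: 8/59 = 0.1356

Step 3 — cumulative fraction after k components = (λ_1 + ... + λ_k) / Σ λ:
  k = 1: 34/59 = 0.5763
  k = 2: (34 + 17)/59 = 51/59 = 0.8644
  k = 3: (34 + 17 + 8)/59 = 59/59 = 1

Summary (fraction, with percent):

explained: PC1 0.5763 (57.63%), PC2 0.2881 (28.81%), PC3 0.1356 (13.56%);  cumulative: 0.5763, 0.8644, 1


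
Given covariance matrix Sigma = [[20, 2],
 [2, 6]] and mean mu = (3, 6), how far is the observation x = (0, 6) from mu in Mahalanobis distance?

Step 1 — centre the observation: (x - mu) = (-3, 0).

Step 2 — invert Sigma. det(Sigma) = 20·6 - (2)² = 116.
  Sigma^{-1} = (1/det) · [[d, -b], [-b, a]] = [[0.0517, -0.0172],
 [-0.0172, 0.1724]].

Step 3 — form the quadratic (x - mu)^T · Sigma^{-1} · (x - mu):
  Sigma^{-1} · (x - mu) = (-0.1552, 0.0517).
  (x - mu)^T · [Sigma^{-1} · (x - mu)] = (-3)·(-0.1552) + (0)·(0.0517) = 0.4655.

Step 4 — take square root: d = √(0.4655) ≈ 0.6823.

d(x, mu) = √(0.4655) ≈ 0.6823


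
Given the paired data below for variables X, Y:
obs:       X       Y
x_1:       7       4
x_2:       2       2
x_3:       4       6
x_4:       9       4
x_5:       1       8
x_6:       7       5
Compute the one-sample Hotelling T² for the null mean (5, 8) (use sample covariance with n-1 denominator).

Step 1 — sample mean vector:
  mean(X) = (7 + 2 + 4 + 9 + 1 + 7) / 6 = 30/6 = 5
  mean(Y) = (4 + 2 + 6 + 4 + 8 + 5) / 6 = 29/6 = 4.8333
  x̄ = (5, 4.8333),  deviation x̄ - mu_0 = (5, 4.8333) - (5, 8) = (0, -3.1667).

Step 2 — sample covariance matrix, S[i,j] = (1/(n-1)) · Σ_k (x_{k,i} - mean_i) · (x_{k,j} - mean_j), divisor n-1 = 5:
  S[X,X] = ((2)·(2) + (-3)·(-3) + (-1)·(-1) + (4)·(4) + (-4)·(-4) + (2)·(2)) / 5 = 50/5 = 10
  S[X,Y] = ((2)·(-0.8333) + (-3)·(-2.8333) + (-1)·(1.1667) + (4)·(-0.8333) + (-4)·(3.1667) + (2)·(0.1667)) / 5 = -10/5 = -2
  S[Y,Y] = ((-0.8333)·(-0.8333) + (-2.8333)·(-2.8333) + (1.1667)·(1.1667) + (-0.8333)·(-0.8333) + (3.1667)·(3.1667) + (0.1667)·(0.1667)) / 5 = 20.8333/5 = 4.1667
  S = [[10, -2],
 [-2, 4.1667]].

Step 3 — invert S. det(S) = 10·4.1667 - (-2)² = 37.6667.
  S^{-1} = (1/det) · [[d, -b], [-b, a]] = [[0.1106, 0.0531],
 [0.0531, 0.2655]].

Step 4 — quadratic form (x̄ - mu_0)^T · S^{-1} · (x̄ - mu_0):
  S^{-1} · (x̄ - mu_0) = (-0.1681, -0.8407),
  (x̄ - mu_0)^T · [...] = (0)·(-0.1681) + (-3.1667)·(-0.8407) = 2.6622.

Step 5 — scale by n: T² = 6 · 2.6622 = 15.9735.

T² ≈ 15.9735


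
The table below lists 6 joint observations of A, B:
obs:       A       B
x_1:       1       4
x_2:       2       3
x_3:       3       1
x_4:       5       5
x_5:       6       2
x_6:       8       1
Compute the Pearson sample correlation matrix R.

Step 1 — column means:
  mean(A) = (1 + 2 + 3 + 5 + 6 + 8) / 6 = 25/6 = 4.1667
  mean(B) = (4 + 3 + 1 + 5 + 2 + 1) / 6 = 16/6 = 2.6667

Step 2 — sample variances and covariances s[i,j] = (1/(n-1)) · Σ_k (x_{k,i} - mean_i) · (x_{k,j} - mean_j), with n-1 = 5:
  s[A,A] = ((-3.1667)·(-3.1667) + (-2.1667)·(-2.1667) + (-1.1667)·(-1.1667) + (0.8333)·(0.8333) + (1.8333)·(1.8333) + (3.8333)·(3.8333)) / 5 = 34.8333/5 = 6.9667
  s[A,B] = ((-3.1667)·(1.3333) + (-2.1667)·(0.3333) + (-1.1667)·(-1.6667) + (0.8333)·(2.3333) + (1.8333)·(-0.6667) + (3.8333)·(-1.6667)) / 5 = -8.6667/5 = -1.7333
  s[B,B] = ((1.3333)·(1.3333) + (0.3333)·(0.3333) + (-1.6667)·(-1.6667) + (2.3333)·(2.3333) + (-0.6667)·(-0.6667) + (-1.6667)·(-1.6667)) / 5 = 13.3333/5 = 2.6667
  Sample standard deviations s_i = √(s[i,i]):
  s(A) = √(6.9667) = 2.6394
  s(B) = √(2.6667) = 1.633

Step 3 — r_{ij} = s_{ij} / (s_i · s_j):
  r[A,A] = 1 (diagonal).
  r[A,B] = -1.7333 / (2.6394 · 1.633) = -1.7333 / 4.3102 = -0.4021
  r[B,B] = 1 (diagonal).

R is symmetric with unit diagonal. Assembling:

R = [[1, -0.4021],
 [-0.4021, 1]]


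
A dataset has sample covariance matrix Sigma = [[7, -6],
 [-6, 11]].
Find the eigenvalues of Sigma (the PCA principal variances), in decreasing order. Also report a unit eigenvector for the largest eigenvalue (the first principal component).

Step 1 — characteristic polynomial of 2×2 Sigma:
  det(Sigma - λI) = λ² - trace · λ + det = 0.
  trace = 7 + 11 = 18, det = 7·11 - (-6)² = 41.
Step 2 — discriminant:
  Δ = trace² - 4·det = 324 - 164 = 160.
Step 3 — eigenvalues:
  λ = (trace ± √Δ)/2 = (18 ± 12.6491)/2,
  λ_1 = 15.3246,  λ_2 = 2.6754.

Step 4 — unit eigenvector for λ_1: solve (Sigma - λ_1 I)v = 0. First row:
  (7 - 15.3246)·v_x + (-6)·v_y = 0, i.e. (-8.3246)·v_x + (-6)·v_y = 0,
  so v ∝ (b, λ_1 - a) = (-6, 8.3246); multiply by -1 so the first entry is positive: u = (6, -8.3246).
  ||u|| = √((6)² + (-8.3246)²) = √(105.2982) ≈ 10.2615,
  v_1 = u/||u|| ≈ (0.5847, -0.8112) (||v_1|| = 1).

λ_1 = 15.3246,  λ_2 = 2.6754;  v_1 ≈ (0.5847, -0.8112)


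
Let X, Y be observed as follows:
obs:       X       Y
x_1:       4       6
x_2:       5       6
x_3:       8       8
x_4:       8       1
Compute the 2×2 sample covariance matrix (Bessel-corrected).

Step 1 — column means:
  mean(X) = (4 + 5 + 8 + 8) / 4 = 25/4 = 6.25
  mean(Y) = (6 + 6 + 8 + 1) / 4 = 21/4 = 5.25

Step 2 — sample covariance S[i,j] = (1/(n-1)) · Σ_k (x_{k,i} - mean_i) · (x_{k,j} - mean_j), with n-1 = 3.
  S[X,X] = ((-2.25)·(-2.25) + (-1.25)·(-1.25) + (1.75)·(1.75) + (1.75)·(1.75)) / 3 = 12.75/3 = 4.25
  S[X,Y] = ((-2.25)·(0.75) + (-1.25)·(0.75) + (1.75)·(2.75) + (1.75)·(-4.25)) / 3 = -5.25/3 = -1.75
  S[Y,Y] = ((0.75)·(0.75) + (0.75)·(0.75) + (2.75)·(2.75) + (-4.25)·(-4.25)) / 3 = 26.75/3 = 8.9167

S is symmetric (S[j,i] = S[i,j]). Assembling:

S = [[4.25, -1.75],
 [-1.75, 8.9167]]


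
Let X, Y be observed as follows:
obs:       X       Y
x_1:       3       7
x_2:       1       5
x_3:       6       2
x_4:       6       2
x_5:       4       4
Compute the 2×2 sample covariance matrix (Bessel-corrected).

Step 1 — column means:
  mean(X) = (3 + 1 + 6 + 6 + 4) / 5 = 20/5 = 4
  mean(Y) = (7 + 5 + 2 + 2 + 4) / 5 = 20/5 = 4

Step 2 — sample covariance S[i,j] = (1/(n-1)) · Σ_k (x_{k,i} - mean_i) · (x_{k,j} - mean_j), with n-1 = 4.
  S[X,X] = ((-1)·(-1) + (-3)·(-3) + (2)·(2) + (2)·(2) + (0)·(0)) / 4 = 18/4 = 4.5
  S[X,Y] = ((-1)·(3) + (-3)·(1) + (2)·(-2) + (2)·(-2) + (0)·(0)) / 4 = -14/4 = -3.5
  S[Y,Y] = ((3)·(3) + (1)·(1) + (-2)·(-2) + (-2)·(-2) + (0)·(0)) / 4 = 18/4 = 4.5

S is symmetric (S[j,i] = S[i,j]). Assembling:

S = [[4.5, -3.5],
 [-3.5, 4.5]]


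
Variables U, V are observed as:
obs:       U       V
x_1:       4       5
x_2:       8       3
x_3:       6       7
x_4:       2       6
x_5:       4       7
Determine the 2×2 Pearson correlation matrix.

Step 1 — column means:
  mean(U) = (4 + 8 + 6 + 2 + 4) / 5 = 24/5 = 4.8
  mean(V) = (5 + 3 + 7 + 6 + 7) / 5 = 28/5 = 5.6

Step 2 — sample variances and covariances s[i,j] = (1/(n-1)) · Σ_k (x_{k,i} - mean_i) · (x_{k,j} - mean_j), with n-1 = 4:
  s[U,U] = ((-0.8)·(-0.8) + (3.2)·(3.2) + (1.2)·(1.2) + (-2.8)·(-2.8) + (-0.8)·(-0.8)) / 4 = 20.8/4 = 5.2
  s[U,V] = ((-0.8)·(-0.6) + (3.2)·(-2.6) + (1.2)·(1.4) + (-2.8)·(0.4) + (-0.8)·(1.4)) / 4 = -8.4/4 = -2.1
  s[V,V] = ((-0.6)·(-0.6) + (-2.6)·(-2.6) + (1.4)·(1.4) + (0.4)·(0.4) + (1.4)·(1.4)) / 4 = 11.2/4 = 2.8
  Sample standard deviations s_i = √(s[i,i]):
  s(U) = √(5.2) = 2.2804
  s(V) = √(2.8) = 1.6733

Step 3 — r_{ij} = s_{ij} / (s_i · s_j):
  r[U,U] = 1 (diagonal).
  r[U,V] = -2.1 / (2.2804 · 1.6733) = -2.1 / 3.8158 = -0.5503
  r[V,V] = 1 (diagonal).

R is symmetric with unit diagonal. Assembling:

R = [[1, -0.5503],
 [-0.5503, 1]]


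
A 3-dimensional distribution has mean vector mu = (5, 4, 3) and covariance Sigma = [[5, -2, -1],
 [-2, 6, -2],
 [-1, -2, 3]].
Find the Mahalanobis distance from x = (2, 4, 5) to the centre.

Step 1 — centre the observation: (x - mu) = (-3, 0, 2).

Step 2 — invert Sigma (cofactor / det for 3×3, or solve directly):
  Sigma^{-1} = [[0.3182, 0.1818, 0.2273],
 [0.1818, 0.3182, 0.2727],
 [0.2273, 0.2727, 0.5909]].

Step 3 — form the quadratic (x - mu)^T · Sigma^{-1} · (x - mu):
  Sigma^{-1} · (x - mu) = (-0.5, 0, 0.5).
  (x - mu)^T · [Sigma^{-1} · (x - mu)] = (-3)·(-0.5) + (0)·(0) + (2)·(0.5) = 2.5.

Step 4 — take square root: d = √(2.5) ≈ 1.5811.

d(x, mu) = √(2.5) ≈ 1.5811


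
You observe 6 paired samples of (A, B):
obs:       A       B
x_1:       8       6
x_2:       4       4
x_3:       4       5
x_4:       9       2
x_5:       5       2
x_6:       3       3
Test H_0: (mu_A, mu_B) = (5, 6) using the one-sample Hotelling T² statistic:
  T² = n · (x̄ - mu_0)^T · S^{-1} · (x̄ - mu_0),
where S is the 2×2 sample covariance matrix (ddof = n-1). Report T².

Step 1 — sample mean vector:
  mean(A) = (8 + 4 + 4 + 9 + 5 + 3) / 6 = 33/6 = 5.5
  mean(B) = (6 + 4 + 5 + 2 + 2 + 3) / 6 = 22/6 = 3.6667
  x̄ = (5.5, 3.6667),  deviation x̄ - mu_0 = (5.5, 3.6667) - (5, 6) = (0.5, -2.3333).

Step 2 — sample covariance matrix, S[i,j] = (1/(n-1)) · Σ_k (x_{k,i} - mean_i) · (x_{k,j} - mean_j), divisor n-1 = 5:
  S[A,A] = ((2.5)·(2.5) + (-1.5)·(-1.5) + (-1.5)·(-1.5) + (3.5)·(3.5) + (-0.5)·(-0.5) + (-2.5)·(-2.5)) / 5 = 29.5/5 = 5.9
  S[A,B] = ((2.5)·(2.3333) + (-1.5)·(0.3333) + (-1.5)·(1.3333) + (3.5)·(-1.6667) + (-0.5)·(-1.6667) + (-2.5)·(-0.6667)) / 5 = 0/5 = 0
  S[B,B] = ((2.3333)·(2.3333) + (0.3333)·(0.3333) + (1.3333)·(1.3333) + (-1.6667)·(-1.6667) + (-1.6667)·(-1.6667) + (-0.6667)·(-0.6667)) / 5 = 13.3333/5 = 2.6667
  S = [[5.9, 0],
 [0, 2.6667]].

Step 3 — invert S. det(S) = 5.9·2.6667 - (0)² = 15.7333.
  S^{-1} = (1/det) · [[d, -b], [-b, a]] = [[0.1695, 0],
 [0, 0.375]].

Step 4 — quadratic form (x̄ - mu_0)^T · S^{-1} · (x̄ - mu_0):
  S^{-1} · (x̄ - mu_0) = (0.0847, -0.875),
  (x̄ - mu_0)^T · [...] = (0.5)·(0.0847) + (-2.3333)·(-0.875) = 2.084.

Step 5 — scale by n: T² = 6 · 2.084 = 12.5042.

T² ≈ 12.5042


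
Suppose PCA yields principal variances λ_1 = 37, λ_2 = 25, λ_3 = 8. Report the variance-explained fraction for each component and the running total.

Step 1 — total variance = trace(Sigma) = Σ λ_i = 37 + 25 + 8 = 70.

Step 2 — fraction explained by component i = λ_i / Σ λ:
  PC1: 37/70 = 0.5286
  PC2: 25/70 = 0.3571
  PC3: 8/70 = 0.1143

Step 3 — cumulative fraction after k components = (λ_1 + ... + λ_k) / Σ λ:
  k = 1: 37/70 = 0.5286
  k = 2: (37 + 25)/70 = 62/70 = 0.8857
  k = 3: (37 + 25 + 8)/70 = 70/70 = 1

Summary (fraction, with percent):

explained: PC1 0.5286 (52.86%), PC2 0.3571 (35.71%), PC3 0.1143 (11.43%);  cumulative: 0.5286, 0.8857, 1


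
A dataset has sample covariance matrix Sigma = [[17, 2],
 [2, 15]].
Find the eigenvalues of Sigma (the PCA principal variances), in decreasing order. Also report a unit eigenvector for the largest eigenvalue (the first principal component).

Step 1 — characteristic polynomial of 2×2 Sigma:
  det(Sigma - λI) = λ² - trace · λ + det = 0.
  trace = 17 + 15 = 32, det = 17·15 - (2)² = 251.
Step 2 — discriminant:
  Δ = trace² - 4·det = 1024 - 1004 = 20.
Step 3 — eigenvalues:
  λ = (trace ± √Δ)/2 = (32 ± 4.4721)/2,
  λ_1 = 18.2361,  λ_2 = 13.7639.

Step 4 — unit eigenvector for λ_1: solve (Sigma - λ_1 I)v = 0. First row:
  (17 - 18.2361)·v_x + (2)·v_y = 0, i.e. (-1.2361)·v_x + (2)·v_y = 0,
  so v ∝ (b, λ_1 - a) = (2, 1.2361) = u.
  ||u|| = √((2)² + (1.2361)²) = √(5.5279) ≈ 2.3511,
  v_1 = u/||u|| ≈ (0.8507, 0.5257) (||v_1|| = 1).

λ_1 = 18.2361,  λ_2 = 13.7639;  v_1 ≈ (0.8507, 0.5257)


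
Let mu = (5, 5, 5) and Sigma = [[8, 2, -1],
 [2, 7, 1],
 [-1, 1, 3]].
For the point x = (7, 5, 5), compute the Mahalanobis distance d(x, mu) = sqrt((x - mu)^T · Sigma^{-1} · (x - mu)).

Step 1 — centre the observation: (x - mu) = (2, 0, 0).

Step 2 — invert Sigma (cofactor / det for 3×3, or solve directly):
  Sigma^{-1} = [[0.146, -0.0511, 0.0657],
 [-0.0511, 0.1679, -0.073],
 [0.0657, -0.073, 0.3796]].

Step 3 — form the quadratic (x - mu)^T · Sigma^{-1} · (x - mu):
  Sigma^{-1} · (x - mu) = (0.292, -0.1022, 0.1314).
  (x - mu)^T · [Sigma^{-1} · (x - mu)] = (2)·(0.292) + (0)·(-0.1022) + (0)·(0.1314) = 0.5839.

Step 4 — take square root: d = √(0.5839) ≈ 0.7642.

d(x, mu) = √(0.5839) ≈ 0.7642


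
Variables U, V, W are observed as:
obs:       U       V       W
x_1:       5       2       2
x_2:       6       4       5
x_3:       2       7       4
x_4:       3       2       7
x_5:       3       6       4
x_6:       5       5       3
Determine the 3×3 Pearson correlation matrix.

Step 1 — column means:
  mean(U) = (5 + 6 + 2 + 3 + 3 + 5) / 6 = 24/6 = 4
  mean(V) = (2 + 4 + 7 + 2 + 6 + 5) / 6 = 26/6 = 4.3333
  mean(W) = (2 + 5 + 4 + 7 + 4 + 3) / 6 = 25/6 = 4.1667

Step 2 — sample variances and covariances s[i,j] = (1/(n-1)) · Σ_k (x_{k,i} - mean_i) · (x_{k,j} - mean_j), with n-1 = 5:
  s[U,U] = ((1)·(1) + (2)·(2) + (-2)·(-2) + (-1)·(-1) + (-1)·(-1) + (1)·(1)) / 5 = 12/5 = 2.4
  s[U,V] = ((1)·(-2.3333) + (2)·(-0.3333) + (-2)·(2.6667) + (-1)·(-2.3333) + (-1)·(1.6667) + (1)·(0.6667)) / 5 = -7/5 = -1.4
  s[U,W] = ((1)·(-2.1667) + (2)·(0.8333) + (-2)·(-0.1667) + (-1)·(2.8333) + (-1)·(-0.1667) + (1)·(-1.1667)) / 5 = -4/5 = -0.8
  s[V,V] = ((-2.3333)·(-2.3333) + (-0.3333)·(-0.3333) + (2.6667)·(2.6667) + (-2.3333)·(-2.3333) + (1.6667)·(1.6667) + (0.6667)·(0.6667)) / 5 = 21.3333/5 = 4.2667
  s[V,W] = ((-2.3333)·(-2.1667) + (-0.3333)·(0.8333) + (2.6667)·(-0.1667) + (-2.3333)·(2.8333) + (1.6667)·(-0.1667) + (0.6667)·(-1.1667)) / 5 = -3.3333/5 = -0.6667
  s[W,W] = ((-2.1667)·(-2.1667) + (0.8333)·(0.8333) + (-0.1667)·(-0.1667) + (2.8333)·(2.8333) + (-0.1667)·(-0.1667) + (-1.1667)·(-1.1667)) / 5 = 14.8333/5 = 2.9667
  Sample standard deviations s_i = √(s[i,i]):
  s(U) = √(2.4) = 1.5492
  s(V) = √(4.2667) = 2.0656
  s(W) = √(2.9667) = 1.7224

Step 3 — r_{ij} = s_{ij} / (s_i · s_j):
  r[U,U] = 1 (diagonal).
  r[U,V] = -1.4 / (1.5492 · 2.0656) = -1.4 / 3.2 = -0.4375
  r[U,W] = -0.8 / (1.5492 · 1.7224) = -0.8 / 2.6683 = -0.2998
  r[V,V] = 1 (diagonal).
  r[V,W] = -0.6667 / (2.0656 · 1.7224) = -0.6667 / 3.5578 = -0.1874
  r[W,W] = 1 (diagonal).

R is symmetric with unit diagonal. Assembling:

R = [[1, -0.4375, -0.2998],
 [-0.4375, 1, -0.1874],
 [-0.2998, -0.1874, 1]]


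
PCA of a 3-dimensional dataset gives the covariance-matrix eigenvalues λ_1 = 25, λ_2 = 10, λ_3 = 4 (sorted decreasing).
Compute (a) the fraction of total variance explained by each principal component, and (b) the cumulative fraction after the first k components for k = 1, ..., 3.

Step 1 — total variance = trace(Sigma) = Σ λ_i = 25 + 10 + 4 = 39.

Step 2 — fraction explained by component i = λ_i / Σ λ:
  PC1: 25/39 = 0.641
  PC2: 10/39 = 0.2564
  PC3: 4/39 = 0.1026

Step 3 — cumulative fraction after k components = (λ_1 + ... + λ_k) / Σ λ:
  k = 1: 25/39 = 0.641
  k = 2: (25 + 10)/39 = 35/39 = 0.8974
  k = 3: (25 + 10 + 4)/39 = 39/39 = 1

Summary (fraction, with percent):

explained: PC1 0.641 (64.1%), PC2 0.2564 (25.64%), PC3 0.1026 (10.26%);  cumulative: 0.641, 0.8974, 1


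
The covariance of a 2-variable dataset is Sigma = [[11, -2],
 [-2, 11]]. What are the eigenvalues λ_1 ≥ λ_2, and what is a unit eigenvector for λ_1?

Step 1 — characteristic polynomial of 2×2 Sigma:
  det(Sigma - λI) = λ² - trace · λ + det = 0.
  trace = 11 + 11 = 22, det = 11·11 - (-2)² = 117.
Step 2 — discriminant:
  Δ = trace² - 4·det = 484 - 468 = 16.
Step 3 — eigenvalues:
  λ = (trace ± √Δ)/2 = (22 ± 4)/2,
  λ_1 = 13,  λ_2 = 9.

Step 4 — unit eigenvector for λ_1: solve (Sigma - λ_1 I)v = 0. First row:
  (11 - 13)·v_x + (-2)·v_y = 0, i.e. (-2)·v_x + (-2)·v_y = 0,
  so v ∝ (b, λ_1 - a) = (-2, 2); multiply by -1 so the first entry is positive: u = (2, -2).
  ||u|| = √((2)² + (-2)²) = √(8) ≈ 2.8284,
  v_1 = u/||u|| ≈ (0.7071, -0.7071) (||v_1|| = 1).

λ_1 = 13,  λ_2 = 9;  v_1 ≈ (0.7071, -0.7071)


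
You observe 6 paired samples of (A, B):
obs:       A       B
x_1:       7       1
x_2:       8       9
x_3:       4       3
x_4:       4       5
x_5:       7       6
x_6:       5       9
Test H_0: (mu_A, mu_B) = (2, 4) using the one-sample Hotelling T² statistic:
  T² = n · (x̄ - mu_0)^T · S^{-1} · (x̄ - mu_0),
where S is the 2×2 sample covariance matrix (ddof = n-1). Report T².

Step 1 — sample mean vector:
  mean(A) = (7 + 8 + 4 + 4 + 7 + 5) / 6 = 35/6 = 5.8333
  mean(B) = (1 + 9 + 3 + 5 + 6 + 9) / 6 = 33/6 = 5.5
  x̄ = (5.8333, 5.5),  deviation x̄ - mu_0 = (5.8333, 5.5) - (2, 4) = (3.8333, 1.5).

Step 2 — sample covariance matrix, S[i,j] = (1/(n-1)) · Σ_k (x_{k,i} - mean_i) · (x_{k,j} - mean_j), divisor n-1 = 5:
  S[A,A] = ((1.1667)·(1.1667) + (2.1667)·(2.1667) + (-1.8333)·(-1.8333) + (-1.8333)·(-1.8333) + (1.1667)·(1.1667) + (-0.8333)·(-0.8333)) / 5 = 14.8333/5 = 2.9667
  S[A,B] = ((1.1667)·(-4.5) + (2.1667)·(3.5) + (-1.8333)·(-2.5) + (-1.8333)·(-0.5) + (1.1667)·(0.5) + (-0.8333)·(3.5)) / 5 = 5.5/5 = 1.1
  S[B,B] = ((-4.5)·(-4.5) + (3.5)·(3.5) + (-2.5)·(-2.5) + (-0.5)·(-0.5) + (0.5)·(0.5) + (3.5)·(3.5)) / 5 = 51.5/5 = 10.3
  S = [[2.9667, 1.1],
 [1.1, 10.3]].

Step 3 — invert S. det(S) = 2.9667·10.3 - (1.1)² = 29.3467.
  S^{-1} = (1/det) · [[d, -b], [-b, a]] = [[0.351, -0.0375],
 [-0.0375, 0.1011]].

Step 4 — quadratic form (x̄ - mu_0)^T · S^{-1} · (x̄ - mu_0):
  S^{-1} · (x̄ - mu_0) = (1.2892, 0.008),
  (x̄ - mu_0)^T · [...] = (3.8333)·(1.2892) + (1.5)·(0.008) = 4.9538.

Step 5 — scale by n: T² = 6 · 4.9538 = 29.7229.

T² ≈ 29.7229


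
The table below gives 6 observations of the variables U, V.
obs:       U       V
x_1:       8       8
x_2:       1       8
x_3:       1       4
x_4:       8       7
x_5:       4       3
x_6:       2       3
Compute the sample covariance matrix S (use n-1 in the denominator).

Step 1 — column means:
  mean(U) = (8 + 1 + 1 + 8 + 4 + 2) / 6 = 24/6 = 4
  mean(V) = (8 + 8 + 4 + 7 + 3 + 3) / 6 = 33/6 = 5.5

Step 2 — sample covariance S[i,j] = (1/(n-1)) · Σ_k (x_{k,i} - mean_i) · (x_{k,j} - mean_j), with n-1 = 5.
  S[U,U] = ((4)·(4) + (-3)·(-3) + (-3)·(-3) + (4)·(4) + (0)·(0) + (-2)·(-2)) / 5 = 54/5 = 10.8
  S[U,V] = ((4)·(2.5) + (-3)·(2.5) + (-3)·(-1.5) + (4)·(1.5) + (0)·(-2.5) + (-2)·(-2.5)) / 5 = 18/5 = 3.6
  S[V,V] = ((2.5)·(2.5) + (2.5)·(2.5) + (-1.5)·(-1.5) + (1.5)·(1.5) + (-2.5)·(-2.5) + (-2.5)·(-2.5)) / 5 = 29.5/5 = 5.9

S is symmetric (S[j,i] = S[i,j]). Assembling:

S = [[10.8, 3.6],
 [3.6, 5.9]]


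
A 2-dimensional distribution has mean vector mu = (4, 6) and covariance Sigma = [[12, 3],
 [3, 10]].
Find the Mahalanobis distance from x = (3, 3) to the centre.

Step 1 — centre the observation: (x - mu) = (-1, -3).

Step 2 — invert Sigma. det(Sigma) = 12·10 - (3)² = 111.
  Sigma^{-1} = (1/det) · [[d, -b], [-b, a]] = [[0.0901, -0.027],
 [-0.027, 0.1081]].

Step 3 — form the quadratic (x - mu)^T · Sigma^{-1} · (x - mu):
  Sigma^{-1} · (x - mu) = (-0.009, -0.2973).
  (x - mu)^T · [Sigma^{-1} · (x - mu)] = (-1)·(-0.009) + (-3)·(-0.2973) = 0.9009.

Step 4 — take square root: d = √(0.9009) ≈ 0.9492.

d(x, mu) = √(0.9009) ≈ 0.9492


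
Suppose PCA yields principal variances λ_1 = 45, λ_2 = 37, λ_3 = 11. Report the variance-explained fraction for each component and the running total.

Step 1 — total variance = trace(Sigma) = Σ λ_i = 45 + 37 + 11 = 93.

Step 2 — fraction explained by component i = λ_i / Σ λ:
  PC1: 45/93 = 0.4839
  PC2: 37/93 = 0.3978
  PC3: 11/93 = 0.1183

Step 3 — cumulative fraction after k components = (λ_1 + ... + λ_k) / Σ λ:
  k = 1: 45/93 = 0.4839
  k = 2: (45 + 37)/93 = 82/93 = 0.8817
  k = 3: (45 + 37 + 11)/93 = 93/93 = 1

Summary (fraction, with percent):

explained: PC1 0.4839 (48.39%), PC2 0.3978 (39.78%), PC3 0.1183 (11.83%);  cumulative: 0.4839, 0.8817, 1


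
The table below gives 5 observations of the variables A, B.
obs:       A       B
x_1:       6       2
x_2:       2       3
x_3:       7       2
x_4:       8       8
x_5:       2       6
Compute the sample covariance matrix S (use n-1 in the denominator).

Step 1 — column means:
  mean(A) = (6 + 2 + 7 + 8 + 2) / 5 = 25/5 = 5
  mean(B) = (2 + 3 + 2 + 8 + 6) / 5 = 21/5 = 4.2

Step 2 — sample covariance S[i,j] = (1/(n-1)) · Σ_k (x_{k,i} - mean_i) · (x_{k,j} - mean_j), with n-1 = 4.
  S[A,A] = ((1)·(1) + (-3)·(-3) + (2)·(2) + (3)·(3) + (-3)·(-3)) / 4 = 32/4 = 8
  S[A,B] = ((1)·(-2.2) + (-3)·(-1.2) + (2)·(-2.2) + (3)·(3.8) + (-3)·(1.8)) / 4 = 3/4 = 0.75
  S[B,B] = ((-2.2)·(-2.2) + (-1.2)·(-1.2) + (-2.2)·(-2.2) + (3.8)·(3.8) + (1.8)·(1.8)) / 4 = 28.8/4 = 7.2

S is symmetric (S[j,i] = S[i,j]). Assembling:

S = [[8, 0.75],
 [0.75, 7.2]]


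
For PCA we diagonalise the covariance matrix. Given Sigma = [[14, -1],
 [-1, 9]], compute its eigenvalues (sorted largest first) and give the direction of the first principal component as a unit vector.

Step 1 — characteristic polynomial of 2×2 Sigma:
  det(Sigma - λI) = λ² - trace · λ + det = 0.
  trace = 14 + 9 = 23, det = 14·9 - (-1)² = 125.
Step 2 — discriminant:
  Δ = trace² - 4·det = 529 - 500 = 29.
Step 3 — eigenvalues:
  λ = (trace ± √Δ)/2 = (23 ± 5.3852)/2,
  λ_1 = 14.1926,  λ_2 = 8.8074.

Step 4 — unit eigenvector for λ_1: solve (Sigma - λ_1 I)v = 0. First row:
  (14 - 14.1926)·v_x + (-1)·v_y = 0, i.e. (-0.1926)·v_x + (-1)·v_y = 0,
  so v ∝ (b, λ_1 - a) = (-1, 0.1926); multiply by -1 so the first entry is positive: u = (1, -0.1926).
  ||u|| = √((1)² + (-0.1926)²) = √(1.0371) ≈ 1.0184,
  v_1 = u/||u|| ≈ (0.982, -0.1891) (||v_1|| = 1).

λ_1 = 14.1926,  λ_2 = 8.8074;  v_1 ≈ (0.982, -0.1891)


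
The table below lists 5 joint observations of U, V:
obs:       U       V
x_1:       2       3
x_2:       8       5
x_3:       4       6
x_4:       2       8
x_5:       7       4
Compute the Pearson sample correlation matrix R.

Step 1 — column means:
  mean(U) = (2 + 8 + 4 + 2 + 7) / 5 = 23/5 = 4.6
  mean(V) = (3 + 5 + 6 + 8 + 4) / 5 = 26/5 = 5.2

Step 2 — sample variances and covariances s[i,j] = (1/(n-1)) · Σ_k (x_{k,i} - mean_i) · (x_{k,j} - mean_j), with n-1 = 4:
  s[U,U] = ((-2.6)·(-2.6) + (3.4)·(3.4) + (-0.6)·(-0.6) + (-2.6)·(-2.6) + (2.4)·(2.4)) / 4 = 31.2/4 = 7.8
  s[U,V] = ((-2.6)·(-2.2) + (3.4)·(-0.2) + (-0.6)·(0.8) + (-2.6)·(2.8) + (2.4)·(-1.2)) / 4 = -5.6/4 = -1.4
  s[V,V] = ((-2.2)·(-2.2) + (-0.2)·(-0.2) + (0.8)·(0.8) + (2.8)·(2.8) + (-1.2)·(-1.2)) / 4 = 14.8/4 = 3.7
  Sample standard deviations s_i = √(s[i,i]):
  s(U) = √(7.8) = 2.7928
  s(V) = √(3.7) = 1.9235

Step 3 — r_{ij} = s_{ij} / (s_i · s_j):
  r[U,U] = 1 (diagonal).
  r[U,V] = -1.4 / (2.7928 · 1.9235) = -1.4 / 5.3722 = -0.2606
  r[V,V] = 1 (diagonal).

R is symmetric with unit diagonal. Assembling:

R = [[1, -0.2606],
 [-0.2606, 1]]


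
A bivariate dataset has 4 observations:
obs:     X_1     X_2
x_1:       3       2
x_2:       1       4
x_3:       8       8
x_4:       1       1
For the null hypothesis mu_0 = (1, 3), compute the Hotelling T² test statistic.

Step 1 — sample mean vector:
  mean(X_1) = (3 + 1 + 8 + 1) / 4 = 13/4 = 3.25
  mean(X_2) = (2 + 4 + 8 + 1) / 4 = 15/4 = 3.75
  x̄ = (3.25, 3.75),  deviation x̄ - mu_0 = (3.25, 3.75) - (1, 3) = (2.25, 0.75).

Step 2 — sample covariance matrix, S[i,j] = (1/(n-1)) · Σ_k (x_{k,i} - mean_i) · (x_{k,j} - mean_j), divisor n-1 = 3:
  S[X_1,X_1] = ((-0.25)·(-0.25) + (-2.25)·(-2.25) + (4.75)·(4.75) + (-2.25)·(-2.25)) / 3 = 32.75/3 = 10.9167
  S[X_1,X_2] = ((-0.25)·(-1.75) + (-2.25)·(0.25) + (4.75)·(4.25) + (-2.25)·(-2.75)) / 3 = 26.25/3 = 8.75
  S[X_2,X_2] = ((-1.75)·(-1.75) + (0.25)·(0.25) + (4.25)·(4.25) + (-2.75)·(-2.75)) / 3 = 28.75/3 = 9.5833
  S = [[10.9167, 8.75],
 [8.75, 9.5833]].

Step 3 — invert S. det(S) = 10.9167·9.5833 - (8.75)² = 28.0556.
  S^{-1} = (1/det) · [[d, -b], [-b, a]] = [[0.3416, -0.3119],
 [-0.3119, 0.3891]].

Step 4 — quadratic form (x̄ - mu_0)^T · S^{-1} · (x̄ - mu_0):
  S^{-1} · (x̄ - mu_0) = (0.5347, -0.4099),
  (x̄ - mu_0)^T · [...] = (2.25)·(0.5347) + (0.75)·(-0.4099) = 0.8955.

Step 5 — scale by n: T² = 4 · 0.8955 = 3.5822.

T² ≈ 3.5822


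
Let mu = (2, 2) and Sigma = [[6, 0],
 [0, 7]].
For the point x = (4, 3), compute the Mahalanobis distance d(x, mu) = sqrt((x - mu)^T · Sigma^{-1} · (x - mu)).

Step 1 — centre the observation: (x - mu) = (2, 1).

Step 2 — invert Sigma. det(Sigma) = 6·7 - (0)² = 42.
  Sigma^{-1} = (1/det) · [[d, -b], [-b, a]] = [[0.1667, 0],
 [0, 0.1429]].

Step 3 — form the quadratic (x - mu)^T · Sigma^{-1} · (x - mu):
  Sigma^{-1} · (x - mu) = (0.3333, 0.1429).
  (x - mu)^T · [Sigma^{-1} · (x - mu)] = (2)·(0.3333) + (1)·(0.1429) = 0.8095.

Step 4 — take square root: d = √(0.8095) ≈ 0.8997.

d(x, mu) = √(0.8095) ≈ 0.8997


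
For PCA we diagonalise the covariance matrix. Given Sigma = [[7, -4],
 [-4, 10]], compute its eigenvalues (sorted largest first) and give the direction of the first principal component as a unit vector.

Step 1 — characteristic polynomial of 2×2 Sigma:
  det(Sigma - λI) = λ² - trace · λ + det = 0.
  trace = 7 + 10 = 17, det = 7·10 - (-4)² = 54.
Step 2 — discriminant:
  Δ = trace² - 4·det = 289 - 216 = 73.
Step 3 — eigenvalues:
  λ = (trace ± √Δ)/2 = (17 ± 8.544)/2,
  λ_1 = 12.772,  λ_2 = 4.228.

Step 4 — unit eigenvector for λ_1: solve (Sigma - λ_1 I)v = 0. First row:
  (7 - 12.772)·v_x + (-4)·v_y = 0, i.e. (-5.772)·v_x + (-4)·v_y = 0,
  so v ∝ (b, λ_1 - a) = (-4, 5.772); multiply by -1 so the first entry is positive: u = (4, -5.772).
  ||u|| = √((4)² + (-5.772)²) = √(49.316) ≈ 7.0225,
  v_1 = u/||u|| ≈ (0.5696, -0.8219) (||v_1|| = 1).

λ_1 = 12.772,  λ_2 = 4.228;  v_1 ≈ (0.5696, -0.8219)


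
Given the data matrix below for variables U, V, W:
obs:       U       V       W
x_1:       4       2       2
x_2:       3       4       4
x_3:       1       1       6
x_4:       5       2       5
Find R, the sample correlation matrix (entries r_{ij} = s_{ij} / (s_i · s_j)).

Step 1 — column means:
  mean(U) = (4 + 3 + 1 + 5) / 4 = 13/4 = 3.25
  mean(V) = (2 + 4 + 1 + 2) / 4 = 9/4 = 2.25
  mean(W) = (2 + 4 + 6 + 5) / 4 = 17/4 = 4.25

Step 2 — sample variances and covariances s[i,j] = (1/(n-1)) · Σ_k (x_{k,i} - mean_i) · (x_{k,j} - mean_j), with n-1 = 3:
  s[U,U] = ((0.75)·(0.75) + (-0.25)·(-0.25) + (-2.25)·(-2.25) + (1.75)·(1.75)) / 3 = 8.75/3 = 2.9167
  s[U,V] = ((0.75)·(-0.25) + (-0.25)·(1.75) + (-2.25)·(-1.25) + (1.75)·(-0.25)) / 3 = 1.75/3 = 0.5833
  s[U,W] = ((0.75)·(-2.25) + (-0.25)·(-0.25) + (-2.25)·(1.75) + (1.75)·(0.75)) / 3 = -4.25/3 = -1.4167
  s[V,V] = ((-0.25)·(-0.25) + (1.75)·(1.75) + (-1.25)·(-1.25) + (-0.25)·(-0.25)) / 3 = 4.75/3 = 1.5833
  s[V,W] = ((-0.25)·(-2.25) + (1.75)·(-0.25) + (-1.25)·(1.75) + (-0.25)·(0.75)) / 3 = -2.25/3 = -0.75
  s[W,W] = ((-2.25)·(-2.25) + (-0.25)·(-0.25) + (1.75)·(1.75) + (0.75)·(0.75)) / 3 = 8.75/3 = 2.9167
  Sample standard deviations s_i = √(s[i,i]):
  s(U) = √(2.9167) = 1.7078
  s(V) = √(1.5833) = 1.2583
  s(W) = √(2.9167) = 1.7078

Step 3 — r_{ij} = s_{ij} / (s_i · s_j):
  r[U,U] = 1 (diagonal).
  r[U,V] = 0.5833 / (1.7078 · 1.2583) = 0.5833 / 2.149 = 0.2714
  r[U,W] = -1.4167 / (1.7078 · 1.7078) = -1.4167 / 2.9167 = -0.4857
  r[V,V] = 1 (diagonal).
  r[V,W] = -0.75 / (1.2583 · 1.7078) = -0.75 / 2.149 = -0.349
  r[W,W] = 1 (diagonal).

R is symmetric with unit diagonal. Assembling:

R = [[1, 0.2714, -0.4857],
 [0.2714, 1, -0.349],
 [-0.4857, -0.349, 1]]


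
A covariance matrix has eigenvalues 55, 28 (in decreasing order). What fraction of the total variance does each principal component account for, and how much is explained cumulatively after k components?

Step 1 — total variance = trace(Sigma) = Σ λ_i = 55 + 28 = 83.

Step 2 — fraction explained by component i = λ_i / Σ λ:
  PC1: 55/83 = 0.6627
  PC2: 28/83 = 0.3373

Step 3 — cumulative fraction after k components = (λ_1 + ... + λ_k) / Σ λ:
  k = 1: 55/83 = 0.6627
  k = 2: (55 + 28)/83 = 83/83 = 1

Summary (fraction, with percent):

explained: PC1 0.6627 (66.27%), PC2 0.3373 (33.73%);  cumulative: 0.6627, 1


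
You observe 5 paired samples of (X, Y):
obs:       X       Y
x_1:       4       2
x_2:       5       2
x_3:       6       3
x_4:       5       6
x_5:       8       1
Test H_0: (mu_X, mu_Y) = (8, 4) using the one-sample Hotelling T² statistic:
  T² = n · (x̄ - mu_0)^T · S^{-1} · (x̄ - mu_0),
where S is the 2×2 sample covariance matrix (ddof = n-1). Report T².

Step 1 — sample mean vector:
  mean(X) = (4 + 5 + 6 + 5 + 8) / 5 = 28/5 = 5.6
  mean(Y) = (2 + 2 + 3 + 6 + 1) / 5 = 14/5 = 2.8
  x̄ = (5.6, 2.8),  deviation x̄ - mu_0 = (5.6, 2.8) - (8, 4) = (-2.4, -1.2).

Step 2 — sample covariance matrix, S[i,j] = (1/(n-1)) · Σ_k (x_{k,i} - mean_i) · (x_{k,j} - mean_j), divisor n-1 = 4:
  S[X,X] = ((-1.6)·(-1.6) + (-0.6)·(-0.6) + (0.4)·(0.4) + (-0.6)·(-0.6) + (2.4)·(2.4)) / 4 = 9.2/4 = 2.3
  S[X,Y] = ((-1.6)·(-0.8) + (-0.6)·(-0.8) + (0.4)·(0.2) + (-0.6)·(3.2) + (2.4)·(-1.8)) / 4 = -4.4/4 = -1.1
  S[Y,Y] = ((-0.8)·(-0.8) + (-0.8)·(-0.8) + (0.2)·(0.2) + (3.2)·(3.2) + (-1.8)·(-1.8)) / 4 = 14.8/4 = 3.7
  S = [[2.3, -1.1],
 [-1.1, 3.7]].

Step 3 — invert S. det(S) = 2.3·3.7 - (-1.1)² = 7.3.
  S^{-1} = (1/det) · [[d, -b], [-b, a]] = [[0.5068, 0.1507],
 [0.1507, 0.3151]].

Step 4 — quadratic form (x̄ - mu_0)^T · S^{-1} · (x̄ - mu_0):
  S^{-1} · (x̄ - mu_0) = (-1.3973, -0.7397),
  (x̄ - mu_0)^T · [...] = (-2.4)·(-1.3973) + (-1.2)·(-0.7397) = 4.2411.

Step 5 — scale by n: T² = 5 · 4.2411 = 21.2055.

T² ≈ 21.2055


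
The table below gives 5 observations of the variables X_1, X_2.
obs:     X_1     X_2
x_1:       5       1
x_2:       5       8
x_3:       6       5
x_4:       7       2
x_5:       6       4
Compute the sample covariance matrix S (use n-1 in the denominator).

Step 1 — column means:
  mean(X_1) = (5 + 5 + 6 + 7 + 6) / 5 = 29/5 = 5.8
  mean(X_2) = (1 + 8 + 5 + 2 + 4) / 5 = 20/5 = 4

Step 2 — sample covariance S[i,j] = (1/(n-1)) · Σ_k (x_{k,i} - mean_i) · (x_{k,j} - mean_j), with n-1 = 4.
  S[X_1,X_1] = ((-0.8)·(-0.8) + (-0.8)·(-0.8) + (0.2)·(0.2) + (1.2)·(1.2) + (0.2)·(0.2)) / 4 = 2.8/4 = 0.7
  S[X_1,X_2] = ((-0.8)·(-3) + (-0.8)·(4) + (0.2)·(1) + (1.2)·(-2) + (0.2)·(0)) / 4 = -3/4 = -0.75
  S[X_2,X_2] = ((-3)·(-3) + (4)·(4) + (1)·(1) + (-2)·(-2) + (0)·(0)) / 4 = 30/4 = 7.5

S is symmetric (S[j,i] = S[i,j]). Assembling:

S = [[0.7, -0.75],
 [-0.75, 7.5]]


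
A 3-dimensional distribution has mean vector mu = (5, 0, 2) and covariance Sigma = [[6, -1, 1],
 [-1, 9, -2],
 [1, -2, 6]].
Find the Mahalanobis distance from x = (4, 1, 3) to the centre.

Step 1 — centre the observation: (x - mu) = (-1, 1, 1).

Step 2 — invert Sigma (cofactor / det for 3×3, or solve directly):
  Sigma^{-1} = [[0.173, 0.0138, -0.0242],
 [0.0138, 0.1211, 0.0381],
 [-0.0242, 0.0381, 0.1834]].

Step 3 — form the quadratic (x - mu)^T · Sigma^{-1} · (x - mu):
  Sigma^{-1} · (x - mu) = (-0.1834, 0.1453, 0.2457).
  (x - mu)^T · [Sigma^{-1} · (x - mu)] = (-1)·(-0.1834) + (1)·(0.1453) + (1)·(0.2457) = 0.5744.

Step 4 — take square root: d = √(0.5744) ≈ 0.7579.

d(x, mu) = √(0.5744) ≈ 0.7579


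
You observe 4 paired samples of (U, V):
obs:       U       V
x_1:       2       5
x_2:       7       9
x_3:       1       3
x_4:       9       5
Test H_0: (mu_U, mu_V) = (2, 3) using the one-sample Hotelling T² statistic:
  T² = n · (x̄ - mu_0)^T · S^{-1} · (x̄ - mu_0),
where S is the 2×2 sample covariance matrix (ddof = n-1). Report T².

Step 1 — sample mean vector:
  mean(U) = (2 + 7 + 1 + 9) / 4 = 19/4 = 4.75
  mean(V) = (5 + 9 + 3 + 5) / 4 = 22/4 = 5.5
  x̄ = (4.75, 5.5),  deviation x̄ - mu_0 = (4.75, 5.5) - (2, 3) = (2.75, 2.5).

Step 2 — sample covariance matrix, S[i,j] = (1/(n-1)) · Σ_k (x_{k,i} - mean_i) · (x_{k,j} - mean_j), divisor n-1 = 3:
  S[U,U] = ((-2.75)·(-2.75) + (2.25)·(2.25) + (-3.75)·(-3.75) + (4.25)·(4.25)) / 3 = 44.75/3 = 14.9167
  S[U,V] = ((-2.75)·(-0.5) + (2.25)·(3.5) + (-3.75)·(-2.5) + (4.25)·(-0.5)) / 3 = 16.5/3 = 5.5
  S[V,V] = ((-0.5)·(-0.5) + (3.5)·(3.5) + (-2.5)·(-2.5) + (-0.5)·(-0.5)) / 3 = 19/3 = 6.3333
  S = [[14.9167, 5.5],
 [5.5, 6.3333]].

Step 3 — invert S. det(S) = 14.9167·6.3333 - (5.5)² = 64.2222.
  S^{-1} = (1/det) · [[d, -b], [-b, a]] = [[0.0986, -0.0856],
 [-0.0856, 0.2323]].

Step 4 — quadratic form (x̄ - mu_0)^T · S^{-1} · (x̄ - mu_0):
  S^{-1} · (x̄ - mu_0) = (0.0571, 0.3452),
  (x̄ - mu_0)^T · [...] = (2.75)·(0.0571) + (2.5)·(0.3452) = 1.0199.

Step 5 — scale by n: T² = 4 · 1.0199 = 4.0796.

T² ≈ 4.0796


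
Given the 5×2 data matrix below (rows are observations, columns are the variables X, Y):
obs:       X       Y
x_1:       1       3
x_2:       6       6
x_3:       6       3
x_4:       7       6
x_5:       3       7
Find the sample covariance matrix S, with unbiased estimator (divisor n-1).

Step 1 — column means:
  mean(X) = (1 + 6 + 6 + 7 + 3) / 5 = 23/5 = 4.6
  mean(Y) = (3 + 6 + 3 + 6 + 7) / 5 = 25/5 = 5

Step 2 — sample covariance S[i,j] = (1/(n-1)) · Σ_k (x_{k,i} - mean_i) · (x_{k,j} - mean_j), with n-1 = 4.
  S[X,X] = ((-3.6)·(-3.6) + (1.4)·(1.4) + (1.4)·(1.4) + (2.4)·(2.4) + (-1.6)·(-1.6)) / 4 = 25.2/4 = 6.3
  S[X,Y] = ((-3.6)·(-2) + (1.4)·(1) + (1.4)·(-2) + (2.4)·(1) + (-1.6)·(2)) / 4 = 5/4 = 1.25
  S[Y,Y] = ((-2)·(-2) + (1)·(1) + (-2)·(-2) + (1)·(1) + (2)·(2)) / 4 = 14/4 = 3.5

S is symmetric (S[j,i] = S[i,j]). Assembling:

S = [[6.3, 1.25],
 [1.25, 3.5]]


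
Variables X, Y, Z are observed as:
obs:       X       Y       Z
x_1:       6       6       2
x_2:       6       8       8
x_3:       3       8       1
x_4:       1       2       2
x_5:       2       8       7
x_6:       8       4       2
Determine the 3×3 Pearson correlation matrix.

Step 1 — column means:
  mean(X) = (6 + 6 + 3 + 1 + 2 + 8) / 6 = 26/6 = 4.3333
  mean(Y) = (6 + 8 + 8 + 2 + 8 + 4) / 6 = 36/6 = 6
  mean(Z) = (2 + 8 + 1 + 2 + 7 + 2) / 6 = 22/6 = 3.6667

Step 2 — sample variances and covariances s[i,j] = (1/(n-1)) · Σ_k (x_{k,i} - mean_i) · (x_{k,j} - mean_j), with n-1 = 5:
  s[X,X] = ((1.6667)·(1.6667) + (1.6667)·(1.6667) + (-1.3333)·(-1.3333) + (-3.3333)·(-3.3333) + (-2.3333)·(-2.3333) + (3.6667)·(3.6667)) / 5 = 37.3333/5 = 7.4667
  s[X,Y] = ((1.6667)·(0) + (1.6667)·(2) + (-1.3333)·(2) + (-3.3333)·(-4) + (-2.3333)·(2) + (3.6667)·(-2)) / 5 = 2/5 = 0.4
  s[X,Z] = ((1.6667)·(-1.6667) + (1.6667)·(4.3333) + (-1.3333)·(-2.6667) + (-3.3333)·(-1.6667) + (-2.3333)·(3.3333) + (3.6667)·(-1.6667)) / 5 = -0.3333/5 = -0.0667
  s[Y,Y] = ((0)·(0) + (2)·(2) + (2)·(2) + (-4)·(-4) + (2)·(2) + (-2)·(-2)) / 5 = 32/5 = 6.4
  s[Y,Z] = ((0)·(-1.6667) + (2)·(4.3333) + (2)·(-2.6667) + (-4)·(-1.6667) + (2)·(3.3333) + (-2)·(-1.6667)) / 5 = 20/5 = 4
  s[Z,Z] = ((-1.6667)·(-1.6667) + (4.3333)·(4.3333) + (-2.6667)·(-2.6667) + (-1.6667)·(-1.6667) + (3.3333)·(3.3333) + (-1.6667)·(-1.6667)) / 5 = 45.3333/5 = 9.0667
  Sample standard deviations s_i = √(s[i,i]):
  s(X) = √(7.4667) = 2.7325
  s(Y) = √(6.4) = 2.5298
  s(Z) = √(9.0667) = 3.0111

Step 3 — r_{ij} = s_{ij} / (s_i · s_j):
  r[X,X] = 1 (diagonal).
  r[X,Y] = 0.4 / (2.7325 · 2.5298) = 0.4 / 6.9128 = 0.0579
  r[X,Z] = -0.0667 / (2.7325 · 3.0111) = -0.0667 / 8.2279 = -0.0081
  r[Y,Y] = 1 (diagonal).
  r[Y,Z] = 4 / (2.5298 · 3.0111) = 4 / 7.6175 = 0.5251
  r[Z,Z] = 1 (diagonal).

R is symmetric with unit diagonal. Assembling:

R = [[1, 0.0579, -0.0081],
 [0.0579, 1, 0.5251],
 [-0.0081, 0.5251, 1]]


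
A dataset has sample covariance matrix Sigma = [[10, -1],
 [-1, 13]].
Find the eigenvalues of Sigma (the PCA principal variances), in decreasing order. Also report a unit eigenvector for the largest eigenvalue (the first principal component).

Step 1 — characteristic polynomial of 2×2 Sigma:
  det(Sigma - λI) = λ² - trace · λ + det = 0.
  trace = 10 + 13 = 23, det = 10·13 - (-1)² = 129.
Step 2 — discriminant:
  Δ = trace² - 4·det = 529 - 516 = 13.
Step 3 — eigenvalues:
  λ = (trace ± √Δ)/2 = (23 ± 3.6056)/2,
  λ_1 = 13.3028,  λ_2 = 9.6972.

Step 4 — unit eigenvector for λ_1: solve (Sigma - λ_1 I)v = 0. First row:
  (10 - 13.3028)·v_x + (-1)·v_y = 0, i.e. (-3.3028)·v_x + (-1)·v_y = 0,
  so v ∝ (b, λ_1 - a) = (-1, 3.3028); multiply by -1 so the first entry is positive: u = (1, -3.3028).
  ||u|| = √((1)² + (-3.3028)²) = √(11.9083) ≈ 3.4508,
  v_1 = u/||u|| ≈ (0.2898, -0.9571) (||v_1|| = 1).

λ_1 = 13.3028,  λ_2 = 9.6972;  v_1 ≈ (0.2898, -0.9571)


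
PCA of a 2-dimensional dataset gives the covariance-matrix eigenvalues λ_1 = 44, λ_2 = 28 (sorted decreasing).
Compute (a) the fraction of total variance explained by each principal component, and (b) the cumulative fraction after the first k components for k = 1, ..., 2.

Step 1 — total variance = trace(Sigma) = Σ λ_i = 44 + 28 = 72.

Step 2 — fraction explained by component i = λ_i / Σ λ:
  PC1: 44/72 = 0.6111
  PC2: 28/72 = 0.3889

Step 3 — cumulative fraction after k components = (λ_1 + ... + λ_k) / Σ λ:
  k = 1: 44/72 = 0.6111
  k = 2: (44 + 28)/72 = 72/72 = 1

Summary (fraction, with percent):

explained: PC1 0.6111 (61.11%), PC2 0.3889 (38.89%);  cumulative: 0.6111, 1
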